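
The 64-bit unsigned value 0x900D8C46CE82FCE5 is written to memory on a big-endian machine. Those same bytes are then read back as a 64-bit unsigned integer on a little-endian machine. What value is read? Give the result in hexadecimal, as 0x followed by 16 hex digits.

0xE5FC82CE468C0D90

Stored big-endian, the bytes at ascending addresses are 90 0D 8C 46 CE 82 FC E5.
Read back as little-endian, the first byte is least significant, giving 0xE5FC82CE468C0D90.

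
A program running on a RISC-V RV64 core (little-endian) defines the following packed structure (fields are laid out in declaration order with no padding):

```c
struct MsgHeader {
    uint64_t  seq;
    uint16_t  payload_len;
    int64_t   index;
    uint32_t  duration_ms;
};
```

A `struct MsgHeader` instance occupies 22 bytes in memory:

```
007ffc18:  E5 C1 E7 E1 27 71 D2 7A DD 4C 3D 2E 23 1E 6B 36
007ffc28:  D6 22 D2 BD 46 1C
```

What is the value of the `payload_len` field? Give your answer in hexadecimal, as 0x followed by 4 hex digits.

0x4CDD

`payload_len` follows `seq` (8 bytes), so it starts at byte offset 8 and occupies 2 bytes.
Bytes at offsets 8..9: DD 4C.
Little-endian stores the least-significant byte at the lowest address.
Reassemble most-significant byte first: 4C DD → 0x4CDD.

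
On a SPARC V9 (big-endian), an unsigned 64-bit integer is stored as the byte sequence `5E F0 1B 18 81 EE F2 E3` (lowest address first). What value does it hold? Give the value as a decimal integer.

Big-endian: lowest address holds the most-significant byte.
The bytes are already most-significant first: 0x5EF01B1881EEF2E3.
0x5EF01B1881EEF2E3 = 6840997626048869091.

6840997626048869091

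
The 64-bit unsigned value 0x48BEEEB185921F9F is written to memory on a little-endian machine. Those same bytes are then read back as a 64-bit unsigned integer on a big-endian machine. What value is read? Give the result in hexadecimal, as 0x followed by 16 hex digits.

Stored little-endian, the bytes at ascending addresses are 9F 1F 92 85 B1 EE BE 48.
Read back as big-endian, the last byte is least significant, giving 0x9F1F9285B1EEBE48.

0x9F1F9285B1EEBE48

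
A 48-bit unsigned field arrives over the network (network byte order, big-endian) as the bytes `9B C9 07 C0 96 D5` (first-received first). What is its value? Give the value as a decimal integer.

171287720793813

Big-endian: lowest address holds the most-significant byte.
The bytes are already most-significant first: 0x9BC907C096D5.
0x9BC907C096D5 = 171287720793813.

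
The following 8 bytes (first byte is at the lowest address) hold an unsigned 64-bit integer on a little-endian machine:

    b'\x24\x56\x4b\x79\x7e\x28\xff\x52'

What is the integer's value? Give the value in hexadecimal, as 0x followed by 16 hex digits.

0x52FF287E794B5624

In little-endian order the low byte comes first in memory.
Reassemble most-significant byte first: 52 FF 28 7E 79 4B 56 24 → 0x52FF287E794B5624.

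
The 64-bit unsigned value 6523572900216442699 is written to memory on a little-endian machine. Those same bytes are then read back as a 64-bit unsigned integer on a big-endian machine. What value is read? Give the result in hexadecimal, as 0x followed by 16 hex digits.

6523572900216442699 in 64-bit hexadecimal is 0x5A8862FD47C40F4B.
Stored little-endian, the bytes at ascending addresses are 4B 0F C4 47 FD 62 88 5A.
Read back as big-endian, the last byte is least significant, giving 0x4B0FC447FD62885A.

0x4B0FC447FD62885A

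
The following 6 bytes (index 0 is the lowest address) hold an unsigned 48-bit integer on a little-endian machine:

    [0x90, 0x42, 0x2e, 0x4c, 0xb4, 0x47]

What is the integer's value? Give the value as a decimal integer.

Little-endian stores the least-significant byte at the lowest address.
Reassemble most-significant byte first: 47 B4 4C 2E 42 90 → 0x47B44C2E4290.
0x47B44C2E4290 = 78839697785488.

78839697785488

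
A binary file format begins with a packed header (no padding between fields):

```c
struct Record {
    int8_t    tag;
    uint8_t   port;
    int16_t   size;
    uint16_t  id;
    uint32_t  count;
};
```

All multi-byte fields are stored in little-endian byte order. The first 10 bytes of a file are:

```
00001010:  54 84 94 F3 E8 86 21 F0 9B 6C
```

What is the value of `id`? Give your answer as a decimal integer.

`id` follows `tag` (1 B), `port` (1 B), `size` (2 B), so it starts at offset 1 + 1 + 2 = 4 and occupies 2 bytes.
Bytes at offsets 4..5: E8 86.
Little-endian stores the least-significant byte at the lowest address.
Reassemble most-significant byte first: 86 E8 → 0x86E8.
0x86E8 = 34536.

34536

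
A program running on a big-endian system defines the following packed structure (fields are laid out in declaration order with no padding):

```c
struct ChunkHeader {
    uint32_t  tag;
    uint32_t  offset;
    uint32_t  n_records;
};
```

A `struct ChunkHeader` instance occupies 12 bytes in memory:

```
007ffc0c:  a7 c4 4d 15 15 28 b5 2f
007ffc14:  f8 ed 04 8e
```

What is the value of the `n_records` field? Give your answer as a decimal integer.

`n_records` follows `tag` (4 B), `offset` (4 B), so it starts at offset 4 + 4 = 8 and occupies 4 bytes.
Bytes at offsets 8..11: F8 ED 04 8E.
Big-endian: lowest address holds the most-significant byte.
The bytes are already most-significant first: 0xF8ED048E.
0xF8ED048E = 4176282766.

4176282766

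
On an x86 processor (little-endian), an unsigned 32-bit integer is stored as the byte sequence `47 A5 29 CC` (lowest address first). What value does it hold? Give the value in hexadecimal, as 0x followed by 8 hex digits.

0xCC29A547

In little-endian order the low byte comes first in memory.
Reassemble most-significant byte first: CC 29 A5 47 → 0xCC29A547.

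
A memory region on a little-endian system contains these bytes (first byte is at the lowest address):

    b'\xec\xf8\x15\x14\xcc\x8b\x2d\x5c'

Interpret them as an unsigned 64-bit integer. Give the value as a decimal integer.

6642118734067923180

In little-endian order the low byte comes first in memory.
Reassemble most-significant byte first: 5C 2D 8B CC 14 15 F8 EC → 0x5C2D8BCC1415F8EC.
0x5C2D8BCC1415F8EC = 6642118734067923180.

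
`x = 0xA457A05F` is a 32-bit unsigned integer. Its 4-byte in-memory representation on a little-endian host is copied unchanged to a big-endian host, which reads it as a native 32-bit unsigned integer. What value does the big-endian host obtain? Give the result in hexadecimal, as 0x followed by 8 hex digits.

0x5FA057A4

Stored little-endian, the bytes at ascending addresses are 5F A0 57 A4.
Read back as big-endian, the last byte is least significant, giving 0x5FA057A4.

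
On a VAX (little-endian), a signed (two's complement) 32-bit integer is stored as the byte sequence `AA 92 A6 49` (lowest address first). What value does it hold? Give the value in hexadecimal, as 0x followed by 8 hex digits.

0x49A692AA

Little-endian: lowest address holds the least-significant byte.
Reassemble most-significant byte first: 49 A6 92 AA → 0x49A692AA.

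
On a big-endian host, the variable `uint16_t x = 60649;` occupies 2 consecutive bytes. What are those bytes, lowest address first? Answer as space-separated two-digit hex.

EC E9

60649 in hexadecimal, padded to 16 bits, is 0xECE9.
Split into bytes (most-significant first): EC E9.
Big-endian stores the most-significant byte at the lowest address.
So the memory order matches the most-significant-first order: EC E9.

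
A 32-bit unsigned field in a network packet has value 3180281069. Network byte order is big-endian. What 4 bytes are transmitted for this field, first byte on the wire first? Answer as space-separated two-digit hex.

BD 8F 3C ED

3180281069 in hexadecimal, padded to 32 bits, is 0xBD8F3CED.
Split into bytes (most-significant first): BD 8F 3C ED.
In big-endian order the high byte comes first in memory.
So the memory order matches the most-significant-first order: BD 8F 3C ED.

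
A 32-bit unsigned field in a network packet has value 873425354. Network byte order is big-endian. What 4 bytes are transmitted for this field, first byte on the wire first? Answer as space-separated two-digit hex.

873425354 in hexadecimal, padded to 32 bits, is 0x340F69CA.
Split into bytes (most-significant first): 34 0F 69 CA.
Big-endian: lowest address holds the most-significant byte.
So the memory order matches the most-significant-first order: 34 0F 69 CA.

34 0F 69 CA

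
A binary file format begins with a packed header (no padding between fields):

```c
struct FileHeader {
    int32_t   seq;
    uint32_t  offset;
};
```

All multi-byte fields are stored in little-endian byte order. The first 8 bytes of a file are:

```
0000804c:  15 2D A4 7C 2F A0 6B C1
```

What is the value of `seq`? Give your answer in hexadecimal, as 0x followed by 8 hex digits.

0x7CA42D15

`seq` is the first field, at byte offset 0, occupying 4 bytes.
Bytes at offsets 0..3: 15 2D A4 7C.
Little-endian: lowest address holds the least-significant byte.
Reassemble most-significant byte first: 7C A4 2D 15 → 0x7CA42D15.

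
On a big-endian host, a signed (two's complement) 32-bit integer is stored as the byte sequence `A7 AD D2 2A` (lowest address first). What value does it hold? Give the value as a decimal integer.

-1481780694

In big-endian order the high byte comes first in memory.
The bytes are already most-significant first: 0xA7ADD22A.
Top bit is set, so as a signed 32-bit value this is 0xA7ADD22A − 2^32 = -1481780694.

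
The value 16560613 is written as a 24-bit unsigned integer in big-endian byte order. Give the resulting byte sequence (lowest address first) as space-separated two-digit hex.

16560613 in hexadecimal, padded to 24 bits, is 0xFCB1E5.
Split into bytes (most-significant first): FC B1 E5.
Big-endian stores the most-significant byte at the lowest address.
So the memory order matches the most-significant-first order: FC B1 E5.

FC B1 E5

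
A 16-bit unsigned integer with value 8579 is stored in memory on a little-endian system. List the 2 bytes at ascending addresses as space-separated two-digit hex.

8579 in hexadecimal, padded to 16 bits, is 0x2183.
Split into bytes (most-significant first): 21 83.
Little-endian stores the least-significant byte at the lowest address.
So at ascending addresses the bytes are 83 21.

83 21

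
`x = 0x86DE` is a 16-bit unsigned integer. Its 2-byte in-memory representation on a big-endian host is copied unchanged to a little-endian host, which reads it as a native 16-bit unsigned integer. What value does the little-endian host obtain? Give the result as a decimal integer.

Stored big-endian, the bytes at ascending addresses are 86 DE.
Read back as little-endian, the first byte is least significant, giving 0xDE86.
0xDE86 = 56966.

56966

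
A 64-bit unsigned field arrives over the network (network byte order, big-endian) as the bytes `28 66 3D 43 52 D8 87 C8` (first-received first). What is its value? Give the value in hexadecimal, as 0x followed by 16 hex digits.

0x28663D4352D887C8

Big-endian stores the most-significant byte at the lowest address.
The bytes are already most-significant first: 0x28663D4352D887C8.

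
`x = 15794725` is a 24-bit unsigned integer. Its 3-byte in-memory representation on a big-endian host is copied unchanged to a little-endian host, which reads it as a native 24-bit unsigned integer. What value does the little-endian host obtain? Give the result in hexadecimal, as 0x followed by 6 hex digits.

15794725 in 24-bit hexadecimal is 0xF10225.
Stored big-endian, the bytes at ascending addresses are F1 02 25.
Read back as little-endian, the first byte is least significant, giving 0x2502F1.

0x2502F1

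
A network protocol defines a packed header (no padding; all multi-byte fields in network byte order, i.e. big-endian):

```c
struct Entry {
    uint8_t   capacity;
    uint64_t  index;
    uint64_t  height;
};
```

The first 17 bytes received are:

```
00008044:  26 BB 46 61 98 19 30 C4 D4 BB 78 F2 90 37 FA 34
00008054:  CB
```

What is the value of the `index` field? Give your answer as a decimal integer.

13494580639347819732

`index` follows `capacity` (1 byte), so it starts at byte offset 1 and occupies 8 bytes.
Bytes at offsets 1..8: BB 46 61 98 19 30 C4 D4.
In big-endian order the high byte comes first in memory.
The bytes are already most-significant first: 0xBB4661981930C4D4.
0xBB4661981930C4D4 = 13494580639347819732.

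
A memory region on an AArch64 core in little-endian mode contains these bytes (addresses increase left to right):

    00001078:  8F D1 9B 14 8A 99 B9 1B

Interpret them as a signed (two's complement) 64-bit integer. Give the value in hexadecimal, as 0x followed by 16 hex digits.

Little-endian: lowest address holds the least-significant byte.
Reassemble most-significant byte first: 1B B9 99 8A 14 9B D1 8F → 0x1BB9998A149BD18F.

0x1BB9998A149BD18F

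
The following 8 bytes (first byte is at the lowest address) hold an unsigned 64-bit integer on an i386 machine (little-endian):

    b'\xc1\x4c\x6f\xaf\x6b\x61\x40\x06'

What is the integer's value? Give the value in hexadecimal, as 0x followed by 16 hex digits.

Little-endian stores the least-significant byte at the lowest address.
Reassemble most-significant byte first: 06 40 61 6B AF 6F 4C C1 → 0x0640616BAF6F4CC1.

0x0640616BAF6F4CC1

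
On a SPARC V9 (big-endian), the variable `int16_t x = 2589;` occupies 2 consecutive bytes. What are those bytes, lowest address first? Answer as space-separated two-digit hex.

2589 in hexadecimal, padded to 16 bits, is 0x0A1D.
Split into bytes (most-significant first): 0A 1D.
Big-endian stores the most-significant byte at the lowest address.
So the memory order matches the most-significant-first order: 0A 1D.

0A 1D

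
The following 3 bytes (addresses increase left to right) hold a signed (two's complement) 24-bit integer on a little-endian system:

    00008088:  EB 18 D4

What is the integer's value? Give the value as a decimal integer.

Little-endian: lowest address holds the least-significant byte.
Reassemble most-significant byte first: D4 18 EB → 0xD418EB.
Top bit is set, so as a signed 24-bit value this is 0xD418EB − 2^24 = -2877205.

-2877205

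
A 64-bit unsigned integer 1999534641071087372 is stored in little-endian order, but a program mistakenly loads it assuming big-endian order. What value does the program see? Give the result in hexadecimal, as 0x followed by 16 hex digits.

0x0C5F217D29C6BF1B

1999534641071087372 in 64-bit hexadecimal is 0x1BBFC6297D215F0C.
Stored little-endian, the bytes at ascending addresses are 0C 5F 21 7D 29 C6 BF 1B.
Read back as big-endian, the last byte is least significant, giving 0x0C5F217D29C6BF1B.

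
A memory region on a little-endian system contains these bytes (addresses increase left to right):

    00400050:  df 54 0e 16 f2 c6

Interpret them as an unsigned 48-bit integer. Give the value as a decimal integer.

Little-endian: lowest address holds the least-significant byte.
Reassemble most-significant byte first: C6 F2 16 0E 54 DF → 0xC6F2160E54DF.
0xC6F2160E54DF = 218743054423263.

218743054423263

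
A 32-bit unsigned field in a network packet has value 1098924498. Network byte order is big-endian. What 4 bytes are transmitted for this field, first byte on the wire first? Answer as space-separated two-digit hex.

41 80 41 D2

1098924498 in hexadecimal, padded to 32 bits, is 0x418041D2.
Split into bytes (most-significant first): 41 80 41 D2.
Big-endian stores the most-significant byte at the lowest address.
So the memory order matches the most-significant-first order: 41 80 41 D2.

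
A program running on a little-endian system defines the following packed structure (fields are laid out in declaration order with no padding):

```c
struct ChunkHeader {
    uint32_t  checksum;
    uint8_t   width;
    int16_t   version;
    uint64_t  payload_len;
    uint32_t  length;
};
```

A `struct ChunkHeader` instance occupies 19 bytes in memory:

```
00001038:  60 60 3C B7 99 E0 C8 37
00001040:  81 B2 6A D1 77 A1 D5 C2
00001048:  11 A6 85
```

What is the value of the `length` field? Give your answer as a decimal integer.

`length` follows `checksum` (4 B), `width` (1 B), `version` (2 B), `payload_len` (8 B), so it starts at offset 4 + 1 + 2 + 8 = 15 and occupies 4 bytes.
Bytes at offsets 15..18: C2 11 A6 85.
Little-endian: lowest address holds the least-significant byte.
Reassemble most-significant byte first: 85 A6 11 C2 → 0x85A611C2.
0x85A611C2 = 2242253250.

2242253250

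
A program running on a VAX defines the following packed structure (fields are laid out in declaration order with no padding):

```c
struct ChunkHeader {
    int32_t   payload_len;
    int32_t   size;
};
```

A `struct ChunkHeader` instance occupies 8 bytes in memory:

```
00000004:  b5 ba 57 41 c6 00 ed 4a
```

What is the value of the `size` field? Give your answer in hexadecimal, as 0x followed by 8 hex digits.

0x4AED00C6

`size` follows `payload_len` (4 bytes), so it starts at byte offset 4 and occupies 4 bytes.
Bytes at offsets 4..7: C6 00 ED 4A.
In little-endian order the low byte comes first in memory.
Reassemble most-significant byte first: 4A ED 00 C6 → 0x4AED00C6.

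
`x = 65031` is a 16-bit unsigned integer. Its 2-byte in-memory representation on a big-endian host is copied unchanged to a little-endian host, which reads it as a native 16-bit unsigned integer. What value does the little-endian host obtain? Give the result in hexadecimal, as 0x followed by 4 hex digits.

65031 in 16-bit hexadecimal is 0xFE07.
Stored big-endian, the bytes at ascending addresses are FE 07.
Read back as little-endian, the first byte is least significant, giving 0x07FE.

0x07FE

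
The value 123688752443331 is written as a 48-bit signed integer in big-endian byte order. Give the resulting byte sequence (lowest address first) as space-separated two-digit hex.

123688752443331 in hexadecimal, padded to 48 bits, is 0x707E8826EFC3.
Split into bytes (most-significant first): 70 7E 88 26 EF C3.
In big-endian order the high byte comes first in memory.
So the memory order matches the most-significant-first order: 70 7E 88 26 EF C3.

70 7E 88 26 EF C3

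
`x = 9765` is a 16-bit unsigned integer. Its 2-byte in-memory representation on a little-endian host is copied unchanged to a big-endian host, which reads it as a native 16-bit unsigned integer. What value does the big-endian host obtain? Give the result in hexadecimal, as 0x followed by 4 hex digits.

9765 in 16-bit hexadecimal is 0x2625.
Stored little-endian, the bytes at ascending addresses are 25 26.
Read back as big-endian, the last byte is least significant, giving 0x2526.

0x2526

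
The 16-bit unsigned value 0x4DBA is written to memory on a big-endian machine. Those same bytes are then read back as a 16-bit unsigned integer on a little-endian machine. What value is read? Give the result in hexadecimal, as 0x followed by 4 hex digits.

0xBA4D

Stored big-endian, the bytes at ascending addresses are 4D BA.
Read back as little-endian, the first byte is least significant, giving 0xBA4D.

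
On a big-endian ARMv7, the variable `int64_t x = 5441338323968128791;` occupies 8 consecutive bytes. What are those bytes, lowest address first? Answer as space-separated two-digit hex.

4B 83 84 60 4E D6 F7 17

5441338323968128791 in hexadecimal, padded to 64 bits, is 0x4B8384604ED6F717.
Split into bytes (most-significant first): 4B 83 84 60 4E D6 F7 17.
Big-endian: lowest address holds the most-significant byte.
So the memory order matches the most-significant-first order: 4B 83 84 60 4E D6 F7 17.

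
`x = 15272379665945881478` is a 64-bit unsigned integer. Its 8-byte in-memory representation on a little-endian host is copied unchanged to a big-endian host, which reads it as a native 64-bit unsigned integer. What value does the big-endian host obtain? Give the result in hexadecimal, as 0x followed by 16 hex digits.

0x866B9ABF6364F2D3

15272379665945881478 in 64-bit hexadecimal is 0xD3F26463BF9A6B86.
Stored little-endian, the bytes at ascending addresses are 86 6B 9A BF 63 64 F2 D3.
Read back as big-endian, the last byte is least significant, giving 0x866B9ABF6364F2D3.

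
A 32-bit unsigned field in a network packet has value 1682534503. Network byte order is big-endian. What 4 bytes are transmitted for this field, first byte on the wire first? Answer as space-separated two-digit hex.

1682534503 in hexadecimal, padded to 32 bits, is 0x64497067.
Split into bytes (most-significant first): 64 49 70 67.
In big-endian order the high byte comes first in memory.
So the memory order matches the most-significant-first order: 64 49 70 67.

64 49 70 67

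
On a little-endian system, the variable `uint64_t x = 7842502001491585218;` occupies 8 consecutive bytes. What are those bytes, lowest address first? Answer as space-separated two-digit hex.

C2 28 32 DD 04 2A D6 6C

7842502001491585218 in hexadecimal, padded to 64 bits, is 0x6CD62A04DD3228C2.
Split into bytes (most-significant first): 6C D6 2A 04 DD 32 28 C2.
Little-endian stores the least-significant byte at the lowest address.
So at ascending addresses the bytes are C2 28 32 DD 04 2A D6 6C.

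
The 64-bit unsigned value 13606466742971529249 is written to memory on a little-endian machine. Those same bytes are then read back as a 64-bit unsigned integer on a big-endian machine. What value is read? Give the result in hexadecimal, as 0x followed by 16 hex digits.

0x21F8FB9E69E1D3BC

13606466742971529249 in 64-bit hexadecimal is 0xBCD3E1699EFBF821.
Stored little-endian, the bytes at ascending addresses are 21 F8 FB 9E 69 E1 D3 BC.
Read back as big-endian, the last byte is least significant, giving 0x21F8FB9E69E1D3BC.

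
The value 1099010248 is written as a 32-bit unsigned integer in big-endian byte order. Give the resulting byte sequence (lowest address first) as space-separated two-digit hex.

41 81 90 C8

1099010248 in hexadecimal, padded to 32 bits, is 0x418190C8.
Split into bytes (most-significant first): 41 81 90 C8.
Big-endian stores the most-significant byte at the lowest address.
So the memory order matches the most-significant-first order: 41 81 90 C8.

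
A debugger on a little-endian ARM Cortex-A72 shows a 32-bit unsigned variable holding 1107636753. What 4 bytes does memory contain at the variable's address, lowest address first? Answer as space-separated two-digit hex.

1107636753 in hexadecimal, padded to 32 bits, is 0x42053211.
Split into bytes (most-significant first): 42 05 32 11.
In little-endian order the low byte comes first in memory.
So at ascending addresses the bytes are 11 32 05 42.

11 32 05 42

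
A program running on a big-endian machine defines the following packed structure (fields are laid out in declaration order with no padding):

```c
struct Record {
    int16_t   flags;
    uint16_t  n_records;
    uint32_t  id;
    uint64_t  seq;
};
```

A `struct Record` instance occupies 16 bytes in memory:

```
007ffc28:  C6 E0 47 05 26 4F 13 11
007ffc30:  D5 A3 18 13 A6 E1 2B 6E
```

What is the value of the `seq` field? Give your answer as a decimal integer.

`seq` follows `flags` (2 B), `n_records` (2 B), `id` (4 B), so it starts at offset 2 + 2 + 4 = 8 and occupies 8 bytes.
Bytes at offsets 8..15: D5 A3 18 13 A6 E1 2B 6E.
In big-endian order the high byte comes first in memory.
The bytes are already most-significant first: 0xD5A31813A6E12B6E.
0xD5A31813A6E12B6E = 15394174423965707118.

15394174423965707118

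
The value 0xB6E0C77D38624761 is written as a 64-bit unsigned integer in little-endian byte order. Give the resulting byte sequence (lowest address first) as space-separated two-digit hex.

61 47 62 38 7D C7 E0 B6

Split into bytes (most-significant first): B6 E0 C7 7D 38 62 47 61.
Little-endian stores the least-significant byte at the lowest address.
So at ascending addresses the bytes are 61 47 62 38 7D C7 E0 B6.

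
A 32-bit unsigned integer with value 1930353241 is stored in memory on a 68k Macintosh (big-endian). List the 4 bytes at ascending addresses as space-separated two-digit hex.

1930353241 in hexadecimal, padded to 32 bits, is 0x730EDA59.
Split into bytes (most-significant first): 73 0E DA 59.
In big-endian order the high byte comes first in memory.
So the memory order matches the most-significant-first order: 73 0E DA 59.

73 0E DA 59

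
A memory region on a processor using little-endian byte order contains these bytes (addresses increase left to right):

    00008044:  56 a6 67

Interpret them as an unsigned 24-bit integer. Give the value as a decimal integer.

6792790

Little-endian stores the least-significant byte at the lowest address.
Reassemble most-significant byte first: 67 A6 56 → 0x67A656.
0x67A656 = 6792790.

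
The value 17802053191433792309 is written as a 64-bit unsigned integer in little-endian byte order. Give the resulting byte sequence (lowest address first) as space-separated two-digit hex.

17802053191433792309 in hexadecimal, padded to 64 bits, is 0xF70D990EEC052B35.
Split into bytes (most-significant first): F7 0D 99 0E EC 05 2B 35.
In little-endian order the low byte comes first in memory.
So at ascending addresses the bytes are 35 2B 05 EC 0E 99 0D F7.

35 2B 05 EC 0E 99 0D F7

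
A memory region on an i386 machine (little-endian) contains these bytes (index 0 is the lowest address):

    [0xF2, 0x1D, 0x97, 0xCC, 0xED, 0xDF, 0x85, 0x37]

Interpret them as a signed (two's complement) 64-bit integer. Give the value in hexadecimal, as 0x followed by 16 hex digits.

0x3785DFEDCC971DF2

In little-endian order the low byte comes first in memory.
Reassemble most-significant byte first: 37 85 DF ED CC 97 1D F2 → 0x3785DFEDCC971DF2.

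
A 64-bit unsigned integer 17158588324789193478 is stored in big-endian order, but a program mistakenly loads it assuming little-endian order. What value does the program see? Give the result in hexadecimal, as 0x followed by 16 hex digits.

0x068B39DA2B8D1FEE

17158588324789193478 in 64-bit hexadecimal is 0xEE1F8D2BDA398B06.
Stored big-endian, the bytes at ascending addresses are EE 1F 8D 2B DA 39 8B 06.
Read back as little-endian, the first byte is least significant, giving 0x068B39DA2B8D1FEE.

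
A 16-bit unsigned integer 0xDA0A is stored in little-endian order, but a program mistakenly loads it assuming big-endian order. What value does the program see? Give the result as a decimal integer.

2778

Stored little-endian, the bytes at ascending addresses are 0A DA.
Read back as big-endian, the last byte is least significant, giving 0x0ADA.
0x0ADA = 2778.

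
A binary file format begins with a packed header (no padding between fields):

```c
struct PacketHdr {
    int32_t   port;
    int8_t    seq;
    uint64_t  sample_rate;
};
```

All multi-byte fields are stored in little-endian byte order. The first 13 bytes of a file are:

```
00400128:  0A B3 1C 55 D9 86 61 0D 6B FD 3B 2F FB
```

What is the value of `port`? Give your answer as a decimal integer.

1427944202

`port` is the first field, at byte offset 0, occupying 4 bytes.
Bytes at offsets 0..3: 0A B3 1C 55.
In little-endian order the low byte comes first in memory.
Reassemble most-significant byte first: 55 1C B3 0A → 0x551CB30A.
0x551CB30A = 1427944202.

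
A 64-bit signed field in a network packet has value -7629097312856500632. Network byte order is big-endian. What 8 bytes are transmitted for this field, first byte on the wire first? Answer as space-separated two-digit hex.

96 20 00 6A 26 4D 16 68

Two's complement of -7629097312856500632 in 64 bits: 7629097312856500632 = 0x69DFFF95D9B2E998; invert → 0x9620006A264D1667; add 1 → 0x9620006A264D1668.
Split into bytes (most-significant first): 96 20 00 6A 26 4D 16 68.
In big-endian order the high byte comes first in memory.
So the memory order matches the most-significant-first order: 96 20 00 6A 26 4D 16 68.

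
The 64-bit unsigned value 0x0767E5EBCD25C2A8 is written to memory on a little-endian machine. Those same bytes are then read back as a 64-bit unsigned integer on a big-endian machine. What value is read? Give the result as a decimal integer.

Stored little-endian, the bytes at ascending addresses are A8 C2 25 CD EB E5 67 07.
Read back as big-endian, the last byte is least significant, giving 0xA8C225CDEBE56707.
0xA8C225CDEBE56707 = 12160323510209963783.

12160323510209963783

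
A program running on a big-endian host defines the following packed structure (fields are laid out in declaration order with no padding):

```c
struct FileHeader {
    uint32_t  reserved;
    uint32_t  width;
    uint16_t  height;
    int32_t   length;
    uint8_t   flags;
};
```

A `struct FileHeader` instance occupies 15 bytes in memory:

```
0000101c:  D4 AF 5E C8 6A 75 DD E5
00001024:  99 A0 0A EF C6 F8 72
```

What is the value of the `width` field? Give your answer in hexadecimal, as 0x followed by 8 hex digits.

`width` follows `reserved` (4 bytes), so it starts at byte offset 4 and occupies 4 bytes.
Bytes at offsets 4..7: 6A 75 DD E5.
Big-endian: lowest address holds the most-significant byte.
The bytes are already most-significant first: 0x6A75DDE5.

0x6A75DDE5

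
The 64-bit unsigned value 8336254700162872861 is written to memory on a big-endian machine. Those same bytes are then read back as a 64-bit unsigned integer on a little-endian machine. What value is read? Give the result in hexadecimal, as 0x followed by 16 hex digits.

0x1D7663807B53B073

8336254700162872861 in 64-bit hexadecimal is 0x73B0537B8063761D.
Stored big-endian, the bytes at ascending addresses are 73 B0 53 7B 80 63 76 1D.
Read back as little-endian, the first byte is least significant, giving 0x1D7663807B53B073.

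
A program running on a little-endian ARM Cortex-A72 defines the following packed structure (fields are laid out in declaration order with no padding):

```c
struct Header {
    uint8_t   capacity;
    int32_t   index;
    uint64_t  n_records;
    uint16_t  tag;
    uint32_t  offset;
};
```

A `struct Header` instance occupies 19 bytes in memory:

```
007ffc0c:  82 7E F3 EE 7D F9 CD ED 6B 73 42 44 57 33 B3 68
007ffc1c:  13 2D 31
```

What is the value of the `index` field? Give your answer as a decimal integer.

`index` follows `capacity` (1 byte), so it starts at byte offset 1 and occupies 4 bytes.
Bytes at offsets 1..4: 7E F3 EE 7D.
In little-endian order the low byte comes first in memory.
Reassemble most-significant byte first: 7D EE F3 7E → 0x7DEEF37E.
0x7DEEF37E = 2112811902.

2112811902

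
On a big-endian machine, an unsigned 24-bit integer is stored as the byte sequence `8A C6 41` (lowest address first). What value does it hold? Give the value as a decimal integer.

In big-endian order the high byte comes first in memory.
The bytes are already most-significant first: 0x8AC641.
0x8AC641 = 9094721.

9094721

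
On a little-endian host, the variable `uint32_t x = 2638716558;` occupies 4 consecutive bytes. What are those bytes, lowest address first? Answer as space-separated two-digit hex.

8E 9E 47 9D

2638716558 in hexadecimal, padded to 32 bits, is 0x9D479E8E.
Split into bytes (most-significant first): 9D 47 9E 8E.
Little-endian: lowest address holds the least-significant byte.
So at ascending addresses the bytes are 8E 9E 47 9D.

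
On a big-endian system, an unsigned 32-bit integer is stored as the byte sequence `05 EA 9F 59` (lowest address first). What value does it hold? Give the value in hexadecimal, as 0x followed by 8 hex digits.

Big-endian: lowest address holds the most-significant byte.
The bytes are already most-significant first: 0x05EA9F59.

0x05EA9F59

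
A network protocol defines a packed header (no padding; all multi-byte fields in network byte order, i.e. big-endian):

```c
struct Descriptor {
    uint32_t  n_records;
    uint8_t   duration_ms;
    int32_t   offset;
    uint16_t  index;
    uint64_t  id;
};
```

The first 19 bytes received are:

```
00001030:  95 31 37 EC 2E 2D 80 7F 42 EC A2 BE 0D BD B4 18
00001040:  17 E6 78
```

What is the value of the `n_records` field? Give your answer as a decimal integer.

`n_records` is the first field, at byte offset 0, occupying 4 bytes.
Bytes at offsets 0..3: 95 31 37 EC.
In big-endian order the high byte comes first in memory.
The bytes are already most-significant first: 0x953137EC.
0x953137EC = 2503030764.

2503030764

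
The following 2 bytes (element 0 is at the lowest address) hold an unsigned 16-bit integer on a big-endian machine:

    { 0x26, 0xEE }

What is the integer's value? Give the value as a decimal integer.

Big-endian: lowest address holds the most-significant byte.
The bytes are already most-significant first: 0x26EE.
0x26EE = 9966.

9966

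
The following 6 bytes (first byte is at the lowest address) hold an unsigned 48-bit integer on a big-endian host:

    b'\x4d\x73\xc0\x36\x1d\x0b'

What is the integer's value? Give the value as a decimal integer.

Big-endian stores the most-significant byte at the lowest address.
The bytes are already most-significant first: 0x4D73C0361D0B.
0x4D73C0361D0B = 85159541349643.

85159541349643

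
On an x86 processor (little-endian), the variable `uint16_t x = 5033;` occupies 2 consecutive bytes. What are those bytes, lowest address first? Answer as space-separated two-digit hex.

5033 in hexadecimal, padded to 16 bits, is 0x13A9.
Split into bytes (most-significant first): 13 A9.
Little-endian stores the least-significant byte at the lowest address.
So at ascending addresses the bytes are A9 13.

A9 13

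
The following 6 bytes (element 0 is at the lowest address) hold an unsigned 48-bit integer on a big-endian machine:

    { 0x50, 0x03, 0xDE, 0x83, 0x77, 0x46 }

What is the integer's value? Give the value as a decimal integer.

87977548281670

In big-endian order the high byte comes first in memory.
The bytes are already most-significant first: 0x5003DE837746.
0x5003DE837746 = 87977548281670.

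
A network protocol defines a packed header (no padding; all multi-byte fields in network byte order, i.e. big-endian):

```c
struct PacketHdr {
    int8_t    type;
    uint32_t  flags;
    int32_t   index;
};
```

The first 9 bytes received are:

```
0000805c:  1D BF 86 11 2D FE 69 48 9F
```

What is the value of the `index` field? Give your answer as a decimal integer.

`index` follows `type` (1 B), `flags` (4 B), so it starts at offset 1 + 4 = 5 and occupies 4 bytes.
Bytes at offsets 5..8: FE 69 48 9F.
In big-endian order the high byte comes first in memory.
The bytes are already most-significant first: 0xFE69489F.
Top bit is set, so as a signed 32-bit value this is 0xFE69489F − 2^32 = -26654561.

-26654561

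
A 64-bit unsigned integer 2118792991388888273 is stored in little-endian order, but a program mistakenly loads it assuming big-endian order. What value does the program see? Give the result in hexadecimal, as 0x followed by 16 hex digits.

2118792991388888273 in 64-bit hexadecimal is 0x1D6776FFF4526CD1.
Stored little-endian, the bytes at ascending addresses are D1 6C 52 F4 FF 76 67 1D.
Read back as big-endian, the last byte is least significant, giving 0xD16C52F4FF76671D.

0xD16C52F4FF76671D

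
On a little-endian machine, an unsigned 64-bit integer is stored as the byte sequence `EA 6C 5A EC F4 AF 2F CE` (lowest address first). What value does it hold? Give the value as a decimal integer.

14857287162190785770

Little-endian: lowest address holds the least-significant byte.
Reassemble most-significant byte first: CE 2F AF F4 EC 5A 6C EA → 0xCE2FAFF4EC5A6CEA.
0xCE2FAFF4EC5A6CEA = 14857287162190785770.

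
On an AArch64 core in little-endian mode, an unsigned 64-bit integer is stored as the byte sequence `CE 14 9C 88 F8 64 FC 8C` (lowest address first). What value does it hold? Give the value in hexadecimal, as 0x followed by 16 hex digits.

Little-endian stores the least-significant byte at the lowest address.
Reassemble most-significant byte first: 8C FC 64 F8 88 9C 14 CE → 0x8CFC64F8889C14CE.

0x8CFC64F8889C14CE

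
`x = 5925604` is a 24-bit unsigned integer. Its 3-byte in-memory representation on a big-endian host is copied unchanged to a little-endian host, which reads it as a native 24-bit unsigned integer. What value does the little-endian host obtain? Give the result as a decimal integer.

5925604 in 24-bit hexadecimal is 0x5A6AE4.
Stored big-endian, the bytes at ascending addresses are 5A 6A E4.
Read back as little-endian, the first byte is least significant, giving 0xE46A5A.
0xE46A5A = 14969434.

14969434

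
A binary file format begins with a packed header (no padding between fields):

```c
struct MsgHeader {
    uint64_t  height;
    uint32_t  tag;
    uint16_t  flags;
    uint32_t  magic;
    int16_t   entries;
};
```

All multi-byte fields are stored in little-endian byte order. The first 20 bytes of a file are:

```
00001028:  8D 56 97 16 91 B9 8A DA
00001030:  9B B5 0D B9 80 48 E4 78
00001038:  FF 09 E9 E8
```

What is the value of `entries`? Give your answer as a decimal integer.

`entries` follows `height` (8 B), `tag` (4 B), `flags` (2 B), `magic` (4 B), so it starts at offset 8 + 4 + 2 + 4 = 18 and occupies 2 bytes.
Bytes at offsets 18..19: E9 E8.
Little-endian stores the least-significant byte at the lowest address.
Reassemble most-significant byte first: E8 E9 → 0xE8E9.
Top bit is set, so as a signed 16-bit value this is 0xE8E9 − 2^16 = -5911.

-5911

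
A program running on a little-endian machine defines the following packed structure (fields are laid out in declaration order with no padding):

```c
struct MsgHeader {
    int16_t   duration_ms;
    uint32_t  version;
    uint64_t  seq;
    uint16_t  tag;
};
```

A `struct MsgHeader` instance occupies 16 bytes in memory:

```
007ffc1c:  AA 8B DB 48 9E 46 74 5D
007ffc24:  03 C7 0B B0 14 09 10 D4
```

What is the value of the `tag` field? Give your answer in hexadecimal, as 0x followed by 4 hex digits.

`tag` follows `duration_ms` (2 B), `version` (4 B), `seq` (8 B), so it starts at offset 2 + 4 + 8 = 14 and occupies 2 bytes.
Bytes at offsets 14..15: 10 D4.
Little-endian stores the least-significant byte at the lowest address.
Reassemble most-significant byte first: D4 10 → 0xD410.

0xD410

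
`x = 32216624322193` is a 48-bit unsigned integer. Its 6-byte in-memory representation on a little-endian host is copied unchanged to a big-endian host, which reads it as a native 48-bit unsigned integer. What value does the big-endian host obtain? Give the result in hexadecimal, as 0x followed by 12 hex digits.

32216624322193 in 48-bit hexadecimal is 0x1D4D0472D691.
Stored little-endian, the bytes at ascending addresses are 91 D6 72 04 4D 1D.
Read back as big-endian, the last byte is least significant, giving 0x91D672044D1D.

0x91D672044D1D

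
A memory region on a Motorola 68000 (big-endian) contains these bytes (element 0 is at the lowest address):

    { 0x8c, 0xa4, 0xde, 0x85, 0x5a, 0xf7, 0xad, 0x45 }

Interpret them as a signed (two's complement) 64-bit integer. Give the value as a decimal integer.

-8312274347880895163

Big-endian: lowest address holds the most-significant byte.
The bytes are already most-significant first: 0x8CA4DE855AF7AD45.
Top bit is set, so as a signed 64-bit value this is 0x8CA4DE855AF7AD45 − 2^64 = -8312274347880895163.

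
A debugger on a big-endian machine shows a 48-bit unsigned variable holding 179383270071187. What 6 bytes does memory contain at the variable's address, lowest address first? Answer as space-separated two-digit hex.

A3 25 EC 17 5B 93

179383270071187 in hexadecimal, padded to 48 bits, is 0xA325EC175B93.
Split into bytes (most-significant first): A3 25 EC 17 5B 93.
In big-endian order the high byte comes first in memory.
So the memory order matches the most-significant-first order: A3 25 EC 17 5B 93.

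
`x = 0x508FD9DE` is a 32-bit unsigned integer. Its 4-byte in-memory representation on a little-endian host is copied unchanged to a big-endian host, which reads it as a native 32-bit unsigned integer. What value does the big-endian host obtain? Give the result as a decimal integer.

Stored little-endian, the bytes at ascending addresses are DE D9 8F 50.
Read back as big-endian, the last byte is least significant, giving 0xDED98F50.
0xDED98F50 = 3738799952.

3738799952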